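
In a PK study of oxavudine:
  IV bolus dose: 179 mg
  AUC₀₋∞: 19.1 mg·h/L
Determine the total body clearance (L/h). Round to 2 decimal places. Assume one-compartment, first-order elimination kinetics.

CL = Dose / AUC = 179 / 19.1 = 9.372 L/h

9.37 L/h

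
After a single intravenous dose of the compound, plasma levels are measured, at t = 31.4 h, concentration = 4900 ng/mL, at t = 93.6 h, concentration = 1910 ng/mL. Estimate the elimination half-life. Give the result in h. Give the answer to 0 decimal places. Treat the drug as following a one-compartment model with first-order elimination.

46 h

k = ln(C₁/C₂) / (t₂ − t₁) = ln(4900/1910) / (93.6 − 31.4)
  = 0.9421 / 62.20 = 0.01515 h⁻¹
t½ = ln2 / k = 0.693147 / 0.01515 = 45.75 h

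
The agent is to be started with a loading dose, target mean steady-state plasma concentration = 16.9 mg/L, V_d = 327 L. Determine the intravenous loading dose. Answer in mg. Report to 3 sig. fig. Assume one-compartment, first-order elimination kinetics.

LD = Css × Vd = 16.9 × 327 = 5526 mg

5530 mg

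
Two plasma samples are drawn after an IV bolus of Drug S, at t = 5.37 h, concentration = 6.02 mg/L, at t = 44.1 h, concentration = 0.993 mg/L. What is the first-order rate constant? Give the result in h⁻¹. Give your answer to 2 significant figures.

k = ln(C₁/C₂) / (t₂ − t₁) = ln(6.02/0.993) / (44.1 − 5.37)
  = 1.802 / 38.73 = 0.04653 h⁻¹

0.047 h⁻¹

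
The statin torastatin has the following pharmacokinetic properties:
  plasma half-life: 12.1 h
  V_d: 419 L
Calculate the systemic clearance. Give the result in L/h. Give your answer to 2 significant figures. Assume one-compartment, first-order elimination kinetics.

k = ln2 / t½ = 0.693147 / 12.1 = 0.05728 h⁻¹
CL = k × Vd = 0.05728 × 419 = 24.00 L/h

24 L/h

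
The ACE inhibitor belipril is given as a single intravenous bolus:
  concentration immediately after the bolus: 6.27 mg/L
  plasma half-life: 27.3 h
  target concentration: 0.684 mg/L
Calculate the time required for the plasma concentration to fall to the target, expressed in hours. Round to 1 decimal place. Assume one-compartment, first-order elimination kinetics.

k = ln2 / t½ = 0.693147 / 27.3 = 0.02539 h⁻¹
t = ln(C₀ / C) / k = ln(6.270 / 0.684) / 0.02539
  = ln(9.167) / 0.02539 = 2.216 / 0.02539 = 87.28 h

87.3 h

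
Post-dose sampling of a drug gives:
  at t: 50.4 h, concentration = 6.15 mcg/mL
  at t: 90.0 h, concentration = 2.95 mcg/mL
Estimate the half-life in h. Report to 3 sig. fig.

k = ln(C₁/C₂) / (t₂ − t₁) = ln(6.15/2.95) / (90.0 − 50.4)
  = 0.7346 / 39.60 = 0.01855 h⁻¹
t½ = ln2 / k = 0.693147 / 0.01855 = 37.37 h

37.4 h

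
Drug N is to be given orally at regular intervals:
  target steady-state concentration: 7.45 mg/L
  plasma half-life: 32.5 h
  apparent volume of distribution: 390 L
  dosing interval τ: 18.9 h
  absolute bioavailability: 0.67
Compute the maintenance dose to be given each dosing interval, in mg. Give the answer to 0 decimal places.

k = ln2 / t½ = 0.693147 / 32.5 = 0.02133 h⁻¹
CL = k × Vd = 0.02133 × 390 = 8.319 L/h
At steady state, F × (Dose/τ) = Css × CL.
Dose = Css × CL × τ / F = 7.45 × 8.319 × 18.9 / 0.67 = 1748 mg

1748 mg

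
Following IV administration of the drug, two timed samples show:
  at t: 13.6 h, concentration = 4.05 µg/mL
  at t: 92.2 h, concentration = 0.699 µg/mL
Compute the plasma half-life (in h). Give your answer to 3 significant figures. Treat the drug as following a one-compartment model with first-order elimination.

31.0 h

k = ln(C₁/C₂) / (t₂ − t₁) = ln(4.05/0.699) / (92.2 − 13.6)
  = 1.757 / 78.60 = 0.02235 h⁻¹
t½ = ln2 / k = 0.693147 / 0.02235 = 31.01 h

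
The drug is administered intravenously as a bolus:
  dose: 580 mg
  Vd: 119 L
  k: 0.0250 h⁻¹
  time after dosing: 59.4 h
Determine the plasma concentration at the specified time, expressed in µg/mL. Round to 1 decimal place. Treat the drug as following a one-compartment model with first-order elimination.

1.1 µg/mL

C₀ = Dose / Vd = 580.0 / 119 = 4.874 mg/L
C = C₀ · e^(−k·t) = 4.874 × e^(−0.02500 × 59.4)
  = 4.874 × 0.2265 = 1.104 mg/L
(1.104 mg/L = 1.104 µg/mL)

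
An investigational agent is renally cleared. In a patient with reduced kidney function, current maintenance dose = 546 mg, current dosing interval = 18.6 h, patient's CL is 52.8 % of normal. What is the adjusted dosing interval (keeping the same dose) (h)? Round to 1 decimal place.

To keep the same average steady-state level, dosing rate must scale with clearance.
CL ratio = 52.8 / 100 = 0.5280
New interval (same dose) = 18.6 / 0.5280 = 35.23 h

35.2 h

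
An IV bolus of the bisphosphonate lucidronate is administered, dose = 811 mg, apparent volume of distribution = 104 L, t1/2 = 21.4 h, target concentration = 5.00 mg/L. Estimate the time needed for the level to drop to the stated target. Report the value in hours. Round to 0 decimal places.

C₀ = Dose / Vd = 811.0 / 104 = 7.798 mg/L
k = ln2 / t½ = 0.693147 / 21.4 = 0.03239 h⁻¹
t = ln(C₀ / C) / k = ln(7.798 / 5.00) / 0.03239
  = ln(1.560) / 0.03239 = 0.4447 / 0.03239 = 13.73 h

14 h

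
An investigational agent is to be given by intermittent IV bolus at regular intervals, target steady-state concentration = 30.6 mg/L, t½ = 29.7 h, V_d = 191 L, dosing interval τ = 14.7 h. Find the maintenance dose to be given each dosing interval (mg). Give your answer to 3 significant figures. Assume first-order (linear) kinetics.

k = ln2 / t½ = 0.693147 / 29.7 = 0.02334 h⁻¹
CL = k × Vd = 0.02334 × 191 = 4.458 L/h
At steady state, Dose/τ = Css × CL.
Dose = Css × CL × τ = 30.6 × 4.458 × 14.7 = 2005 mg

2010 mg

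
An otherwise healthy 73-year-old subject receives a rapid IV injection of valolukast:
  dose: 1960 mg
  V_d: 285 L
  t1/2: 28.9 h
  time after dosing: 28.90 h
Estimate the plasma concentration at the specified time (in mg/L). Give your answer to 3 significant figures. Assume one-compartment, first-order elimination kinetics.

3.44 mg/L

C₀ = Dose / Vd = 1960 / 285 = 6.877 mg/L
k = ln2 / t½ = 0.693147 / 28.9 = 0.02398 h⁻¹
t / t½ = 28.90 / 28.9 = 1 half-lives
C = C₀ × (1/2)^1 = 6.877 × 0.5000 = 3.439 mg/L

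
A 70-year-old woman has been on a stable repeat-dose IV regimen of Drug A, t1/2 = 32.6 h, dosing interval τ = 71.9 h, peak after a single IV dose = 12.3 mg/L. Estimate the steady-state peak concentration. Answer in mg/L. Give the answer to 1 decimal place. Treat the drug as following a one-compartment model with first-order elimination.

15.7 mg/L

k = ln2 / t½ = 0.693147 / 32.6 = 0.02126 h⁻¹
e^(−kτ) = e^(−0.02126 × 71.9) = 0.2168
Accumulation ratio R = 1 / (1 − e^(−kτ)) = 1 / (1 − 0.2168) = 1.277
Steady-state peak = C₀ × R = 12.3 × 1.277 = 15.71 mg/L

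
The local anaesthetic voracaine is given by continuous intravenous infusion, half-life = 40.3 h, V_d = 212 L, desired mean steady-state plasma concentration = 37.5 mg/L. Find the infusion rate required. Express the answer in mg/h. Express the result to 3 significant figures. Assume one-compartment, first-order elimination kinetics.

k = ln2 / t½ = 0.693147 / 40.3 = 0.01720 h⁻¹
CL = k × Vd = 0.01720 × 212 = 3.646 L/h
At steady state, infusion rate R₀ = Css × CL = 37.5 × 3.646 = 136.7 mg/h

137 mg/h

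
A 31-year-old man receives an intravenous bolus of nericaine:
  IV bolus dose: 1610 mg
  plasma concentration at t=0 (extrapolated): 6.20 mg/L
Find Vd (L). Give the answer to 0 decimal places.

260 L

Vd = Dose / C₀ = 1610 / 6.20 = 259.7 L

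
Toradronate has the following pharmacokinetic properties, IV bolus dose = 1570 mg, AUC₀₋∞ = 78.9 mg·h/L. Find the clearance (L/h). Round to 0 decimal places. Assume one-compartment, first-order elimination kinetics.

CL = Dose / AUC = 1570 / 78.9 = 19.90 L/h

20 L/h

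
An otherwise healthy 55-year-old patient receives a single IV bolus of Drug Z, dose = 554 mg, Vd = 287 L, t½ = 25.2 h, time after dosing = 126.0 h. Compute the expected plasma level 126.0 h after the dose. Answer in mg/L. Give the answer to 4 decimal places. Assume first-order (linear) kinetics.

0.0603 mg/L

C₀ = Dose / Vd = 554.0 / 287 = 1.930 mg/L
k = ln2 / t½ = 0.693147 / 25.2 = 0.02751 h⁻¹
t / t½ = 126.0 / 25.2 = 5 half-lives
C = C₀ × (1/2)^5 = 1.930 × 0.03125 = 0.06031 mg/L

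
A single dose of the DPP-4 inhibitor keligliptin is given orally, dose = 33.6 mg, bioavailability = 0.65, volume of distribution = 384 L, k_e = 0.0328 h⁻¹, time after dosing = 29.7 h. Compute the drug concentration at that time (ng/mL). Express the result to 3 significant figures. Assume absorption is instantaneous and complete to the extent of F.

21.5 ng/mL

Amount reaching circulation = F × Dose = 0.65 × 33.60 = 21.84 mg
C₀ = F·Dose / Vd = 21.84 / 384 = 0.05688 mg/L
C = C₀ · e^(−k·t) = 0.05688 × e^(−0.03280 × 29.7)
  = 0.05688 × 0.3775 = 0.02147 mg/L
Convert: 0.02147 mg/L × 1000 = 21.47 ng/mL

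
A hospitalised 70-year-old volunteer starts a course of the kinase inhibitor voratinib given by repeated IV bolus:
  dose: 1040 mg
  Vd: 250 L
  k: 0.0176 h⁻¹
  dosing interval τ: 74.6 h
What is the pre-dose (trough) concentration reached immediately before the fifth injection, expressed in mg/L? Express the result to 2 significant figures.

C₀ per dose = Dose / Vd = 1040 / 250 = 4.160 mg/L
Fraction remaining after one interval: r = e^(−kτ) = e^(−0.01760 × 74.6) = 0.2690
Before dose 5, 4 doses have been given (aged 1τ, 2τ, 3τ, 4τ).
C_trough = C₀ × (r + r² + … + r^4) = C₀ × r(1−r^4)/(1−r)
        = 4.160 × 0.2690 × (1 − 0.005236) / (1 − 0.2690) = 1.523 mg/L

1.5 mg/L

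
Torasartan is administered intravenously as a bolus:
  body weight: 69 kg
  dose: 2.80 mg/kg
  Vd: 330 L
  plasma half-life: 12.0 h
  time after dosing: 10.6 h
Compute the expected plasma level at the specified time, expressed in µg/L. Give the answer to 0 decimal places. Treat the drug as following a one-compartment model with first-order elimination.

Total dose = 2.80 × 69 = 193.2 mg
C₀ = Dose / Vd = 193.2 / 330 = 0.5855 mg/L
k = ln2 / t½ = 0.693147 / 12.0 = 0.05776 h⁻¹
C = C₀ · e^(−k·t) = 0.5855 × e^(−0.05776 × 10.6)
  = 0.5855 × 0.5421 = 0.3174 mg/L
Convert: 0.3174 mg/L × 1000 = 317.4 µg/L

317 µg/L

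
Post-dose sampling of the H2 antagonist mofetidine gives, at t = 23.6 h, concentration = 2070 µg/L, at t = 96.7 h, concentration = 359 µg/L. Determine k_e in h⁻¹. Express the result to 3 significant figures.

0.0240 h⁻¹

k = ln(C₁/C₂) / (t₂ − t₁) = ln(2070/359) / (96.7 − 23.6)
  = 1.752 / 73.10 = 0.02397 h⁻¹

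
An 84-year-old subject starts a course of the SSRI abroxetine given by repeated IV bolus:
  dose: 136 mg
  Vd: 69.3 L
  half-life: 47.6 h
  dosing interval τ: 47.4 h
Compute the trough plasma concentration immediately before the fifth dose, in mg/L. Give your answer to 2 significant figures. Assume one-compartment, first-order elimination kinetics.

1.8 mg/L

C₀ per dose = Dose / Vd = 136 / 69.3 = 1.962 mg/L
k = ln2 / t½ = 0.693147 / 47.6 = 0.01456 h⁻¹
Fraction remaining after one interval: r = e^(−kτ) = e^(−0.01456 × 47.4) = 0.5015
Before dose 5, 4 doses have been given (aged 1τ, 2τ, 3τ, 4τ).
C_trough = C₀ × (r + r² + … + r^4) = C₀ × r(1−r^4)/(1−r)
        = 1.962 × 0.5015 × (1 − 0.06325) / (1 − 0.5015) = 1.849 mg/L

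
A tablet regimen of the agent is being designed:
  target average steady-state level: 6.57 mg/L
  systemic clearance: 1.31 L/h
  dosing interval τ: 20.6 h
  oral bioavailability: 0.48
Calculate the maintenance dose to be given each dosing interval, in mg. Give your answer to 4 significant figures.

At steady state, F × (Dose/τ) = Css × CL.
Dose = Css × CL × τ / F = 6.57 × 1.310 × 20.6 / 0.48 = 369.4 mg

369.4 mg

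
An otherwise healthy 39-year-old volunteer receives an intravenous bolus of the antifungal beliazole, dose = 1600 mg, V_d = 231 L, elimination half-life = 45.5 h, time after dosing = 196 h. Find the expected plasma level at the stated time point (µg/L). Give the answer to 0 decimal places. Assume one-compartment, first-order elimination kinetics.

C₀ = Dose / Vd = 1600 / 231 = 6.926 mg/L
k = ln2 / t½ = 0.693147 / 45.5 = 0.01523 h⁻¹
C = C₀ · e^(−k·t) = 6.926 × e^(−0.01523 × 196)
  = 6.926 × 0.05054 = 0.3500 mg/L
Convert: 0.3500 mg/L × 1000 = 350.0 µg/L

350 µg/L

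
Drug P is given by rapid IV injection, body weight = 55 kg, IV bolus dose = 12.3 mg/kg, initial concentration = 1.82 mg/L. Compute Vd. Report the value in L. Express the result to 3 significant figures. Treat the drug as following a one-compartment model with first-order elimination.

Dose = 12.3 × 55 = 676.5 mg
Vd = Dose / C₀ = 676.5 / 1.82 = 371.7 L

372 L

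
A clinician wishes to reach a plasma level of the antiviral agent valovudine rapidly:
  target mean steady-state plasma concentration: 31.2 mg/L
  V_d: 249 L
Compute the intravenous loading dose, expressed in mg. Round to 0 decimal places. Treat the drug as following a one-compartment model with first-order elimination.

LD = Css × Vd = 31.2 × 249 = 7769 mg

7769 mg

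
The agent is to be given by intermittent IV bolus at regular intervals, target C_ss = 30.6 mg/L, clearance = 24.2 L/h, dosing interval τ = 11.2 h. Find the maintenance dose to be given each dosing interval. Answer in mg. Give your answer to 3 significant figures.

8290 mg

At steady state, Dose/τ = Css × CL.
Dose = Css × CL × τ = 30.6 × 24.20 × 11.2 = 8294 mg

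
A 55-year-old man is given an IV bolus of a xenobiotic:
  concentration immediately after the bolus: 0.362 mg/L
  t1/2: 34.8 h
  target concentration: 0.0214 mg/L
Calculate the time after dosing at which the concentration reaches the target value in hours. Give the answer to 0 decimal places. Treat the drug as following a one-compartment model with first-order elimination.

142 h

k = ln2 / t½ = 0.693147 / 34.8 = 0.01992 h⁻¹
t = ln(C₀ / C) / k = ln(0.3620 / 0.0214) / 0.01992
  = ln(16.92) / 0.01992 = 2.828 / 0.01992 = 142.0 h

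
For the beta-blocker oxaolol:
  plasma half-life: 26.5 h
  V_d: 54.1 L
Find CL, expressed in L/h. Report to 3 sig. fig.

1.42 L/h

k = ln2 / t½ = 0.693147 / 26.5 = 0.02616 h⁻¹
CL = k × Vd = 0.02616 × 54.1 = 1.415 L/h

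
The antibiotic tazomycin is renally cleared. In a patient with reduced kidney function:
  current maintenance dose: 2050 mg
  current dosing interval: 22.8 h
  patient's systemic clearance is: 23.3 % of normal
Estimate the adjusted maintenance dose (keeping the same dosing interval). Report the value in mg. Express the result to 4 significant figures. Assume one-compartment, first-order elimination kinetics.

To keep the same average steady-state level, dosing rate must scale with clearance.
CL ratio = 23.3 / 100 = 0.2330
New dose (same interval) = 2050 × 0.2330 = 477.7 mg

477.7 mg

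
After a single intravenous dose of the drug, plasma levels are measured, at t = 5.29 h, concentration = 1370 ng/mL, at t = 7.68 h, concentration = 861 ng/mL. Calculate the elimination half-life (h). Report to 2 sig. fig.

k = ln(C₁/C₂) / (t₂ − t₁) = ln(1370/861) / (7.68 − 5.29)
  = 0.4645 / 2.390 = 0.1944 h⁻¹
t½ = ln2 / k = 0.693147 / 0.1944 = 3.566 h

3.6 h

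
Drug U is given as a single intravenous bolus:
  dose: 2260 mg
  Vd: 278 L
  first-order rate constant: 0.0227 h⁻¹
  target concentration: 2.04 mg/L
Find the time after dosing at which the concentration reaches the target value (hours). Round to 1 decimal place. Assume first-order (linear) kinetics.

60.9 h

C₀ = Dose / Vd = 2260 / 278 = 8.129 mg/L
t = ln(C₀ / C) / k = ln(8.129 / 2.04) / 0.02270
  = ln(3.985) / 0.02270 = 1.383 / 0.02270 = 60.93 h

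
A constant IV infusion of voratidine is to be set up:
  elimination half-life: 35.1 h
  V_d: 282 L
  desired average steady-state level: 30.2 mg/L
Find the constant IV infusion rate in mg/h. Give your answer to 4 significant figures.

k = ln2 / t½ = 0.693147 / 35.1 = 0.01975 h⁻¹
CL = k × Vd = 0.01975 × 282 = 5.570 L/h
At steady state, infusion rate R₀ = Css × CL = 30.2 × 5.570 = 168.2 mg/h

168.2 mg/h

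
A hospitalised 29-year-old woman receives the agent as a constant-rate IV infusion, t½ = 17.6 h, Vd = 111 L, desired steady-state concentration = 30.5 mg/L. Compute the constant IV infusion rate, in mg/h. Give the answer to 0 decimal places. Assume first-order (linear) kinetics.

133 mg/h

k = ln2 / t½ = 0.693147 / 17.6 = 0.03938 h⁻¹
CL = k × Vd = 0.03938 × 111 = 4.371 L/h
At steady state, infusion rate R₀ = Css × CL = 30.5 × 4.371 = 133.3 mg/h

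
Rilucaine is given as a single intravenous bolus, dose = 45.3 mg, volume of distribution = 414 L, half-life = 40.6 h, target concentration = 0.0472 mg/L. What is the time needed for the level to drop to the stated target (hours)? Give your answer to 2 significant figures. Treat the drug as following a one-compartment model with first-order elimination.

49 h

C₀ = Dose / Vd = 45.30 / 414 = 0.1094 mg/L
k = ln2 / t½ = 0.693147 / 40.6 = 0.01707 h⁻¹
t = ln(C₀ / C) / k = ln(0.1094 / 0.0472) / 0.01707
  = ln(2.318) / 0.01707 = 0.8407 / 0.01707 = 49.25 h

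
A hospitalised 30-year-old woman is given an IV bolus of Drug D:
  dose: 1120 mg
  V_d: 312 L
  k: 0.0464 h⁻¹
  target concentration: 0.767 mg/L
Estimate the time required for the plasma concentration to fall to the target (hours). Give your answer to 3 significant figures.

33.3 h

C₀ = Dose / Vd = 1120 / 312 = 3.590 mg/L
t = ln(C₀ / C) / k = ln(3.590 / 0.767) / 0.04640
  = ln(4.681) / 0.04640 = 1.544 / 0.04640 = 33.28 h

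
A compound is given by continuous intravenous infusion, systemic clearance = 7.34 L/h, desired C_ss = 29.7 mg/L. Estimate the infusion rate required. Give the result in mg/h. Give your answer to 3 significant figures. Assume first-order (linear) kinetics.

218 mg/h

At steady state, infusion rate R₀ = Css × CL = 29.7 × 7.340 = 218.0 mg/h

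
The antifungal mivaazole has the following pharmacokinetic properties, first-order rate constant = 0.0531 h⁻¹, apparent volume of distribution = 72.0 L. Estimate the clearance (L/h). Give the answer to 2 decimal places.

CL = k × Vd = 0.0531 × 72.0 = 3.823 L/h

3.82 L/h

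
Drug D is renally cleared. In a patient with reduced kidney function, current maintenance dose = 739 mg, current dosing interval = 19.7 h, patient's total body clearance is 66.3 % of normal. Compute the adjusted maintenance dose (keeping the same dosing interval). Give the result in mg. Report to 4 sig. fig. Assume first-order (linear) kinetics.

To keep the same average steady-state level, dosing rate must scale with clearance.
CL ratio = 66.3 / 100 = 0.6630
New dose (same interval) = 739 × 0.6630 = 490.0 mg

490.0 mg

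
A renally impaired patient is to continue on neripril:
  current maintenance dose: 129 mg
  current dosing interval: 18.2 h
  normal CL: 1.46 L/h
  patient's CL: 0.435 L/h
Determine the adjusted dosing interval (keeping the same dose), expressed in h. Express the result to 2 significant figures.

61 h

To keep the same average steady-state level, dosing rate must scale with clearance.
CL ratio = 0.435 / 1.46 = 0.2979
New interval (same dose) = 18.2 / 0.2979 = 61.09 h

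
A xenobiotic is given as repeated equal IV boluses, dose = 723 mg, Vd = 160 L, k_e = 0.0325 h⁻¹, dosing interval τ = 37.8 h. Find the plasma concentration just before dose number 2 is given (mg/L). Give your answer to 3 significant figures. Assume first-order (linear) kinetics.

C₀ per dose = Dose / Vd = 723 / 160 = 4.519 mg/L
Fraction remaining after one interval: r = e^(−kτ) = e^(−0.03250 × 37.8) = 0.2927
Before dose 2, 1 dose has been given (aged 1τ).
C_trough = C₀ × r = 4.519 × 0.2927 = 1.323 mg/L

1.32 mg/L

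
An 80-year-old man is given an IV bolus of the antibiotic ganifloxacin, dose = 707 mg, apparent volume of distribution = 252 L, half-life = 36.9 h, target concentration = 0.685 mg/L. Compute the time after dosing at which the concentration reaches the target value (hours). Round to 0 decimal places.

C₀ = Dose / Vd = 707.0 / 252 = 2.806 mg/L
k = ln2 / t½ = 0.693147 / 36.9 = 0.01878 h⁻¹
t = ln(C₀ / C) / k = ln(2.806 / 0.685) / 0.01878
  = ln(4.096) / 0.01878 = 1.410 / 0.01878 = 75.08 h

75 h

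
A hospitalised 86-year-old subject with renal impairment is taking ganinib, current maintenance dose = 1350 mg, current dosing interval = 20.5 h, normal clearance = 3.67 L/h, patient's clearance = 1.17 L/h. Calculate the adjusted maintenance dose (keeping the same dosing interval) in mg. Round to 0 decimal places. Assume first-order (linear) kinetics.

To keep the same average steady-state level, dosing rate must scale with clearance.
CL ratio = 1.17 / 3.67 = 0.3188
New dose (same interval) = 1350 × 0.3188 = 430.4 mg

430 mg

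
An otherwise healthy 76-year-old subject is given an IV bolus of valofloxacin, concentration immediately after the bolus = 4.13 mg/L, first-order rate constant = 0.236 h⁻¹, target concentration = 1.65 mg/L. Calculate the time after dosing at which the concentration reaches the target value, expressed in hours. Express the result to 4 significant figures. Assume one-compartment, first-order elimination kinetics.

3.888 h

t = ln(C₀ / C) / k = ln(4.130 / 1.65) / 0.2360
  = ln(2.503) / 0.2360 = 0.9175 / 0.2360 = 3.888 h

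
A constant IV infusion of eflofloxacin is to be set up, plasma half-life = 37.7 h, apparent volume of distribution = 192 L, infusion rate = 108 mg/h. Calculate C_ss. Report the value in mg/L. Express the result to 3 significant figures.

30.6 mg/L

k = ln2 / t½ = 0.693147 / 37.7 = 0.01839 h⁻¹
CL = k × Vd = 0.01839 × 192 = 3.531 L/h
At steady state Css = R₀ / CL = 108 / 3.531 = 30.59 mg/L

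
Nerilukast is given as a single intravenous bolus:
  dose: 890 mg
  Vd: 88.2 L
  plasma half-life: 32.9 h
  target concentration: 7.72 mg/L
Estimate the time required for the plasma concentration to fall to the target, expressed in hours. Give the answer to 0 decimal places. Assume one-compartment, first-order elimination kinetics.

C₀ = Dose / Vd = 890.0 / 88.2 = 10.09 mg/L
k = ln2 / t½ = 0.693147 / 32.9 = 0.02107 h⁻¹
t = ln(C₀ / C) / k = ln(10.09 / 7.72) / 0.02107
  = ln(1.307) / 0.02107 = 0.2677 / 0.02107 = 12.71 h

13 h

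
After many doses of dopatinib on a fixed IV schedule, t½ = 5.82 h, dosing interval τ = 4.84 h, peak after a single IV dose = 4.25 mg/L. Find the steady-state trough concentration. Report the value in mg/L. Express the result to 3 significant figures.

5.45 mg/L

k = ln2 / t½ = 0.693147 / 5.82 = 0.1191 h⁻¹
e^(−kτ) = e^(−0.1191 × 4.84) = 0.5619
Accumulation ratio R = 1 / (1 − e^(−kτ)) = 1 / (1 − 0.5619) = 2.283
Steady-state trough = C₀ × R × e^(−kτ) = 4.25 × 2.283 × 0.5619 = 5.452 mg/L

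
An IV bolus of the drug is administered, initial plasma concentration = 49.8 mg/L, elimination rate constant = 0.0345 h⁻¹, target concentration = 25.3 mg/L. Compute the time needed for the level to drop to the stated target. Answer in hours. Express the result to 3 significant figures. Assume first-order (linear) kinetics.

t = ln(C₀ / C) / k = ln(49.80 / 25.3) / 0.03450
  = ln(1.968) / 0.03450 = 0.6770 / 0.03450 = 19.62 h

19.6 h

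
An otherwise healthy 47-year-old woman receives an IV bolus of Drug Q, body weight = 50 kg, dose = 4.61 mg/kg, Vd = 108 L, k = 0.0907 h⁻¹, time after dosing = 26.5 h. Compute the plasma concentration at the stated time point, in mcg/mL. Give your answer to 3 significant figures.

0.193 mcg/mL

Total dose = 4.61 × 50 = 230.5 mg
C₀ = Dose / Vd = 230.5 / 108 = 2.134 mg/L
C = C₀ · e^(−k·t) = 2.134 × e^(−0.09070 × 26.5)
  = 2.134 × 0.09040 = 0.1929 mg/L
(0.1929 mg/L = 0.1929 mcg/mL)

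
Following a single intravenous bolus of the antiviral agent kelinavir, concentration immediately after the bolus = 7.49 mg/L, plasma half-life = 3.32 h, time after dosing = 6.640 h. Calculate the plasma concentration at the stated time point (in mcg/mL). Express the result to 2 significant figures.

k = ln2 / t½ = 0.693147 / 3.32 = 0.2088 h⁻¹
t / t½ = 6.640 / 3.32 = 2 half-lives
C = C₀ × (1/2)^2 = 7.490 × 0.2500 = 1.873 mg/L
(1.873 mg/L = 1.873 mcg/mL)

1.9 mcg/mL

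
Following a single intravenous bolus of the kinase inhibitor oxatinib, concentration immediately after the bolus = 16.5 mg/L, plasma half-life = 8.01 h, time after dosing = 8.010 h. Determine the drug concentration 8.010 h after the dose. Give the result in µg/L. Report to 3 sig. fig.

k = ln2 / t½ = 0.693147 / 8.01 = 0.08654 h⁻¹
t / t½ = 8.010 / 8.01 = 1 half-lives
C = C₀ × (1/2)^1 = 16.50 × 0.5000 = 8.250 mg/L
Convert: 8.250 mg/L × 1000 = 8250 µg/L

8250 µg/L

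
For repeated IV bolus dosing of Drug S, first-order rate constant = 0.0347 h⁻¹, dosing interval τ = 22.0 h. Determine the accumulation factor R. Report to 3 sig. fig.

e^(−kτ) = e^(−0.03470 × 22.0) = 0.4661
Accumulation ratio R = 1 / (1 − e^(−kτ)) = 1 / (1 − 0.4661) = 1.873

1.87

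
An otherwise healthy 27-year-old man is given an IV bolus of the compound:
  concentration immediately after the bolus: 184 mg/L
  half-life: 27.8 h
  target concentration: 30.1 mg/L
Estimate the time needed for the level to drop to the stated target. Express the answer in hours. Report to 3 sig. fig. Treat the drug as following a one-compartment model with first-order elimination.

k = ln2 / t½ = 0.693147 / 27.8 = 0.02493 h⁻¹
t = ln(C₀ / C) / k = ln(184.0 / 30.1) / 0.02493
  = ln(6.113) / 0.02493 = 1.810 / 0.02493 = 72.60 h

72.6 h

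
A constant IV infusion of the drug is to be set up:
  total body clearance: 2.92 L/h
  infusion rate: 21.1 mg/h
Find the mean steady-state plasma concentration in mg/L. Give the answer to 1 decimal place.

At steady state Css = R₀ / CL = 21.1 / 2.920 = 7.226 mg/L

7.2 mg/L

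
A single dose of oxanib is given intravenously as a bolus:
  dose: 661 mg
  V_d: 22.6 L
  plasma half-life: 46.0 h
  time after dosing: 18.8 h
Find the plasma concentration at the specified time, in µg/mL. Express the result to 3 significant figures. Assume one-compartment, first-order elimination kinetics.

C₀ = Dose / Vd = 661.0 / 22.6 = 29.25 mg/L
k = ln2 / t½ = 0.693147 / 46.0 = 0.01507 h⁻¹
C = C₀ · e^(−k·t) = 29.25 × e^(−0.01507 × 18.8)
  = 29.25 × 0.7533 = 22.03 mg/L
(22.03 mg/L = 22.03 µg/mL)

22.0 µg/mL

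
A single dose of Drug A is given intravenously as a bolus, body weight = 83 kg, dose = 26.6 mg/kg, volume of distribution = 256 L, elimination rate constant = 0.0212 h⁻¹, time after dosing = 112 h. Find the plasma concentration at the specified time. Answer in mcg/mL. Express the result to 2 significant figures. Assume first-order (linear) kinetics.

0.80 mcg/mL

Total dose = 26.6 × 83 = 2208 mg
C₀ = Dose / Vd = 2208 / 256 = 8.625 mg/L
C = C₀ · e^(−k·t) = 8.625 × e^(−0.02120 × 112)
  = 8.625 × 0.09307 = 0.8027 mg/L
(0.8027 mg/L = 0.8027 mcg/mL)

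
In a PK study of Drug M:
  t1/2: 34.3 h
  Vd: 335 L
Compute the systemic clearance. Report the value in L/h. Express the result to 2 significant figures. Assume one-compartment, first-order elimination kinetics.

6.8 L/h

k = ln2 / t½ = 0.693147 / 34.3 = 0.02021 h⁻¹
CL = k × Vd = 0.02021 × 335 = 6.770 L/h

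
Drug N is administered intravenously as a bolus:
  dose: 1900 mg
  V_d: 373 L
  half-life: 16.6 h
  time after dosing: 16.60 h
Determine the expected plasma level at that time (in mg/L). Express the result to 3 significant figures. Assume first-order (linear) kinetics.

C₀ = Dose / Vd = 1900 / 373 = 5.094 mg/L
k = ln2 / t½ = 0.693147 / 16.6 = 0.04176 h⁻¹
t / t½ = 16.60 / 16.6 = 1 half-lives
C = C₀ × (1/2)^1 = 5.094 × 0.5000 = 2.547 mg/L

2.55 mg/L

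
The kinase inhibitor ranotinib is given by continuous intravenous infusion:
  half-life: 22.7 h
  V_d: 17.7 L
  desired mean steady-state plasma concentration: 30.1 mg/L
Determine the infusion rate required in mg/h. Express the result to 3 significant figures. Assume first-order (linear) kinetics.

16.3 mg/h

k = ln2 / t½ = 0.693147 / 22.7 = 0.03054 h⁻¹
CL = k × Vd = 0.03054 × 17.7 = 0.5406 L/h
At steady state, infusion rate R₀ = Css × CL = 30.1 × 0.5406 = 16.27 mg/h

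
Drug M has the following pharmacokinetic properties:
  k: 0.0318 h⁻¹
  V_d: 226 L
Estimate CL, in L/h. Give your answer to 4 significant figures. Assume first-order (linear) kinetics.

CL = k × Vd = 0.0318 × 226 = 7.187 L/h

7.187 L/h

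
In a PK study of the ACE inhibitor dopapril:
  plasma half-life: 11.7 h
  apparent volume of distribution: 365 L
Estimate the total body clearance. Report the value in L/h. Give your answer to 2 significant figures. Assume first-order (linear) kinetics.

k = ln2 / t½ = 0.693147 / 11.7 = 0.05924 h⁻¹
CL = k × Vd = 0.05924 × 365 = 21.62 L/h

22 L/h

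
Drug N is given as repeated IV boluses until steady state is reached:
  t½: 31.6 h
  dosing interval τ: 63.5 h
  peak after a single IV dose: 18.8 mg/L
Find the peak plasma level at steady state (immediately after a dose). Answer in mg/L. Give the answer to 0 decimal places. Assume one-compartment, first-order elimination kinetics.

25 mg/L

k = ln2 / t½ = 0.693147 / 31.6 = 0.02194 h⁻¹
e^(−kτ) = e^(−0.02194 × 63.5) = 0.2483
Accumulation ratio R = 1 / (1 − e^(−kτ)) = 1 / (1 − 0.2483) = 1.330
Steady-state peak = C₀ × R = 18.8 × 1.330 = 25.00 mg/L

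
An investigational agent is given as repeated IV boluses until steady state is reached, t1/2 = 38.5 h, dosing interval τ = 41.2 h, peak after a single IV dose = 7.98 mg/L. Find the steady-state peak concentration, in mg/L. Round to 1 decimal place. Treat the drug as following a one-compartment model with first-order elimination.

k = ln2 / t½ = 0.693147 / 38.5 = 0.01800 h⁻¹
e^(−kτ) = e^(−0.01800 × 41.2) = 0.4764
Accumulation ratio R = 1 / (1 − e^(−kτ)) = 1 / (1 − 0.4764) = 1.910
Steady-state peak = C₀ × R = 7.98 × 1.910 = 15.24 mg/L

15.2 mg/L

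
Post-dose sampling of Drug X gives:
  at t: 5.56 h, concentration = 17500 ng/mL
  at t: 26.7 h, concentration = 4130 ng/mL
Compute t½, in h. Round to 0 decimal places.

10 h

k = ln(C₁/C₂) / (t₂ − t₁) = ln(17500/4130) / (26.7 − 5.56)
  = 1.444 / 21.14 = 0.06831 h⁻¹
t½ = ln2 / k = 0.693147 / 0.06831 = 10.15 h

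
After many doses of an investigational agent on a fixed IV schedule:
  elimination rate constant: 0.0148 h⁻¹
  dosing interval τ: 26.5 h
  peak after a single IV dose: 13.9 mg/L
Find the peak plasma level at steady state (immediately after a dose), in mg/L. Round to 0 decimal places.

e^(−kτ) = e^(−0.01480 × 26.5) = 0.6756
Accumulation ratio R = 1 / (1 − e^(−kτ)) = 1 / (1 − 0.6756) = 3.083
Steady-state peak = C₀ × R = 13.9 × 3.083 = 42.85 mg/L

43 mg/L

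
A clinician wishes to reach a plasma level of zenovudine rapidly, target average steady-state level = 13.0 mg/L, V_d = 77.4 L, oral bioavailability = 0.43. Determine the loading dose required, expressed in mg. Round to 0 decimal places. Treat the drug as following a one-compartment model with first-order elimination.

LD = Css × Vd / F = 13.0 × 77.4 / 0.43 = 2340 mg

2340 mg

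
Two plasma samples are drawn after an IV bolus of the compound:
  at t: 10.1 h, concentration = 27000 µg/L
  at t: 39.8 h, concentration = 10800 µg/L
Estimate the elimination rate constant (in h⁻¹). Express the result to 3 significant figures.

k = ln(C₁/C₂) / (t₂ − t₁) = ln(27000/10800) / (39.8 − 10.1)
  = 0.9163 / 29.70 = 0.03085 h⁻¹

0.0309 h⁻¹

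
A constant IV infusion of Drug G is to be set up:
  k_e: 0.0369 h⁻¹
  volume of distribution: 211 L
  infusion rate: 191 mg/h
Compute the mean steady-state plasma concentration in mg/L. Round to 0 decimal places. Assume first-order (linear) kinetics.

25 mg/L

CL = k × Vd = 0.03690 × 211 = 7.786 L/h
At steady state Css = R₀ / CL = 191 / 7.786 = 24.53 mg/L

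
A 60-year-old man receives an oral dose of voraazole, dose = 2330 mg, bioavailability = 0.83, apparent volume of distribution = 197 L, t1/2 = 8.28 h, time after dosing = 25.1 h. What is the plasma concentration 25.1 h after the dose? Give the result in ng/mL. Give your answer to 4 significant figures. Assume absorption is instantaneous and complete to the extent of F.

Amount reaching circulation = F × Dose = 0.83 × 2330 = 1934 mg
C₀ = F·Dose / Vd = 1934 / 197 = 9.817 mg/L
k = ln2 / t½ = 0.693147 / 8.28 = 0.08371 h⁻¹
C = C₀ · e^(−k·t) = 9.817 × e^(−0.08371 × 25.1)
  = 9.817 × 0.1223 = 1.201 mg/L
Convert: 1.201 mg/L × 1000 = 1201 ng/mL

1201 ng/mL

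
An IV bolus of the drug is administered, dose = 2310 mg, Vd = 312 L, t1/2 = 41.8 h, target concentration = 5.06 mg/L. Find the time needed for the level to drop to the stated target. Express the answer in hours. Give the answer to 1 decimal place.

23.0 h

C₀ = Dose / Vd = 2310 / 312 = 7.404 mg/L
k = ln2 / t½ = 0.693147 / 41.8 = 0.01658 h⁻¹
t = ln(C₀ / C) / k = ln(7.404 / 5.06) / 0.01658
  = ln(1.463) / 0.01658 = 0.3805 / 0.01658 = 22.95 h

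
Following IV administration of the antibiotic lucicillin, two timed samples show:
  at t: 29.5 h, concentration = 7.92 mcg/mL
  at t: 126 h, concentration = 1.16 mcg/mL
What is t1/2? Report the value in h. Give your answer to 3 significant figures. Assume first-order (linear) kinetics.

34.8 h

k = ln(C₁/C₂) / (t₂ − t₁) = ln(7.92/1.16) / (126 − 29.5)
  = 1.921 / 96.50 = 0.01991 h⁻¹
t½ = ln2 / k = 0.693147 / 0.01991 = 34.81 h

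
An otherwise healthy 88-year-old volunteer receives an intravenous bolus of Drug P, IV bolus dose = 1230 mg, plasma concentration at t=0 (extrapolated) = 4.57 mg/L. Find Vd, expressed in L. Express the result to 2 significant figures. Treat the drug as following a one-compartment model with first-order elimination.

Vd = Dose / C₀ = 1230 / 4.57 = 269.1 L

270 L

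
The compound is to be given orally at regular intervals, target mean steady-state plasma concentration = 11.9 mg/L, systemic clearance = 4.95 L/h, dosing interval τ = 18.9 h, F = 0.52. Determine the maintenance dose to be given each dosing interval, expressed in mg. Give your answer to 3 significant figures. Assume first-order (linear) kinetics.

2140 mg

At steady state, F × (Dose/τ) = Css × CL.
Dose = Css × CL × τ / F = 11.9 × 4.950 × 18.9 / 0.52 = 2141 mg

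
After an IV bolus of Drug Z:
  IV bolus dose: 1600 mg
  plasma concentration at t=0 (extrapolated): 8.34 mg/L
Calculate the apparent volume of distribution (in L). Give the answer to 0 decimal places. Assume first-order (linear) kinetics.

192 L

Vd = Dose / C₀ = 1600 / 8.34 = 191.8 L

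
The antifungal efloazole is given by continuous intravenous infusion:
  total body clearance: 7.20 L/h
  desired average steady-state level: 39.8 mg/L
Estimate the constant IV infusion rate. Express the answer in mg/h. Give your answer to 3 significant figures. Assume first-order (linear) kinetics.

287 mg/h

At steady state, infusion rate R₀ = Css × CL = 39.8 × 7.200 = 286.6 mg/h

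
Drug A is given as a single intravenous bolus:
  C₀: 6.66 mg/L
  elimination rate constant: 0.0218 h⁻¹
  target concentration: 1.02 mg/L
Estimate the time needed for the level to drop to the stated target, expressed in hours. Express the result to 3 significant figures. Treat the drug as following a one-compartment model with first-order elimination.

t = ln(C₀ / C) / k = ln(6.660 / 1.02) / 0.02180
  = ln(6.529) / 0.02180 = 1.876 / 0.02180 = 86.06 h

86.1 h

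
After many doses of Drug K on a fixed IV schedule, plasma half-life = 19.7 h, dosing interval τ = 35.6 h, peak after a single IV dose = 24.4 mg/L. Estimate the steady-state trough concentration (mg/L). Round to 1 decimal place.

k = ln2 / t½ = 0.693147 / 19.7 = 0.03519 h⁻¹
e^(−kτ) = e^(−0.03519 × 35.6) = 0.2857
Accumulation ratio R = 1 / (1 − e^(−kτ)) = 1 / (1 − 0.2857) = 1.400
Steady-state trough = C₀ × R × e^(−kτ) = 24.4 × 1.400 × 0.2857 = 9.760 mg/L

9.8 mg/L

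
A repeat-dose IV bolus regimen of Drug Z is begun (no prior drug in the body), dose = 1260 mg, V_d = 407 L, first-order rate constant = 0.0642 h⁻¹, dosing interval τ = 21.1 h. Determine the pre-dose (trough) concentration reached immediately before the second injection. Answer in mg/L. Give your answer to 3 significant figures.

C₀ per dose = Dose / Vd = 1260 / 407 = 3.096 mg/L
Fraction remaining after one interval: r = e^(−kτ) = e^(−0.06420 × 21.1) = 0.2580
Before dose 2, 1 dose has been given (aged 1τ).
C_trough = C₀ × r = 3.096 × 0.2580 = 0.7988 mg/L

0.799 mg/L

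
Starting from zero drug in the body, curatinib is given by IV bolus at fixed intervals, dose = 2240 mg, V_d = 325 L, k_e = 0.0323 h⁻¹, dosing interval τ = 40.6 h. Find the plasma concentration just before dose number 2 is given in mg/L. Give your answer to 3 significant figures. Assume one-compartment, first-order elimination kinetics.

1.86 mg/L

C₀ per dose = Dose / Vd = 2240 / 325 = 6.892 mg/L
Fraction remaining after one interval: r = e^(−kτ) = e^(−0.03230 × 40.6) = 0.2694
Before dose 2, 1 dose has been given (aged 1τ).
C_trough = C₀ × r = 6.892 × 0.2694 = 1.857 mg/L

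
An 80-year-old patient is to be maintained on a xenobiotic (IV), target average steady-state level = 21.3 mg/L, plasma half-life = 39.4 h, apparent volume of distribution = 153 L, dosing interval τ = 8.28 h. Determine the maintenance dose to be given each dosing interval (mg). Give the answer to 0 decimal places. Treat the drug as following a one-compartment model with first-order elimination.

475 mg

k = ln2 / t½ = 0.693147 / 39.4 = 0.01759 h⁻¹
CL = k × Vd = 0.01759 × 153 = 2.691 L/h
At steady state, Dose/τ = Css × CL.
Dose = Css × CL × τ = 21.3 × 2.691 × 8.28 = 474.6 mg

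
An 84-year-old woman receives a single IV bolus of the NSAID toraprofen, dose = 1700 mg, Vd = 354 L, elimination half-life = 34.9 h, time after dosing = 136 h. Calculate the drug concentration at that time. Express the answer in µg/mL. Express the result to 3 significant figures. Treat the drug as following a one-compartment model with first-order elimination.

C₀ = Dose / Vd = 1700 / 354 = 4.802 mg/L
k = ln2 / t½ = 0.693147 / 34.9 = 0.01986 h⁻¹
C = C₀ · e^(−k·t) = 4.802 × e^(−0.01986 × 136)
  = 4.802 × 0.06714 = 0.3224 mg/L
(0.3224 mg/L = 0.3224 µg/mL)

0.322 µg/mL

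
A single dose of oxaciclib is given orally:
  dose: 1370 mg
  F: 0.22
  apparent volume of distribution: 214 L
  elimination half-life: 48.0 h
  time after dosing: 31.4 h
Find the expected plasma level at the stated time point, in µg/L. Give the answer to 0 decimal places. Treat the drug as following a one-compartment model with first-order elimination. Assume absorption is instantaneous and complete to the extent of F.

895 µg/L

Amount reaching circulation = F × Dose = 0.22 × 1370 = 301.4 mg
C₀ = F·Dose / Vd = 301.4 / 214 = 1.408 mg/L
k = ln2 / t½ = 0.693147 / 48.0 = 0.01444 h⁻¹
C = C₀ · e^(−k·t) = 1.408 × e^(−0.01444 × 31.4)
  = 1.408 × 0.6355 = 0.8948 mg/L
Convert: 0.8948 mg/L × 1000 = 894.8 µg/L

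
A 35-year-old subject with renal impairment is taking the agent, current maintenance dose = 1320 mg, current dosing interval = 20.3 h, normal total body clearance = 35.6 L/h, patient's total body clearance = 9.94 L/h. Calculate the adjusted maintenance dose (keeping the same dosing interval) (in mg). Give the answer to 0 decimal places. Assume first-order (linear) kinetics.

369 mg

To keep the same average steady-state level, dosing rate must scale with clearance.
CL ratio = 9.94 / 35.6 = 0.2792
New dose (same interval) = 1320 × 0.2792 = 368.5 mg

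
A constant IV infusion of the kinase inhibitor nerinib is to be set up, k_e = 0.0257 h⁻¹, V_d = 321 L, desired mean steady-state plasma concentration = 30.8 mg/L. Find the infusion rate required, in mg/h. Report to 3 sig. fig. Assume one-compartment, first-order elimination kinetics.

CL = k × Vd = 0.02570 × 321 = 8.250 L/h
At steady state, infusion rate R₀ = Css × CL = 30.8 × 8.250 = 254.1 mg/h

254 mg/h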